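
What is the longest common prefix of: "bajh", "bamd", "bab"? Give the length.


Words: bajh, bamd, bab
  Position 0: all 'b' => match
  Position 1: all 'a' => match
  Position 2: ('j', 'm', 'b') => mismatch, stop
LCP = "ba" (length 2)

2


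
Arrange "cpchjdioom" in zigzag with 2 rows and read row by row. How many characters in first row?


Zigzag "cpchjdioom" into 2 rows:
Placing characters:
  'c' => row 0
  'p' => row 1
  'c' => row 0
  'h' => row 1
  'j' => row 0
  'd' => row 1
  'i' => row 0
  'o' => row 1
  'o' => row 0
  'm' => row 1
Rows:
  Row 0: "ccjio"
  Row 1: "phdom"
First row length: 5

5


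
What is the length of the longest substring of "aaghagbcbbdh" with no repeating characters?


Input: "aaghagbcbbdh"
Sliding window (track last position of each char):
  Position 0 ('a'): window [0,0] length 1 -- new best
  Position 1 ('a'): repeat (last at 0), move window start to 1
  Position 1 ('a'): window [1,1] length 1
  Position 2 ('g'): window [1,2] length 2 -- new best
  Position 3 ('h'): window [1,3] length 3 -- new best
  Position 4 ('a'): repeat (last at 1), move window start to 2
  Position 4 ('a'): window [2,4] length 3
  Position 5 ('g'): repeat (last at 2), move window start to 3
  Position 5 ('g'): window [3,5] length 3
  Position 6 ('b'): window [3,6] length 4 -- new best
  Position 7 ('c'): window [3,7] length 5 -- new best
  Position 8 ('b'): repeat (last at 6), move window start to 7
  Position 8 ('b'): window [7,8] length 2
  Position 9 ('b'): repeat (last at 8), move window start to 9
  Position 9 ('b'): window [9,9] length 1
  Position 10 ('d'): window [9,10] length 2
  Position 11 ('h'): window [9,11] length 3
Longest substring with no repeats: "hagbc" with length 5

5


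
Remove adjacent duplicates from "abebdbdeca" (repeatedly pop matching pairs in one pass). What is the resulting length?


Input: abebdbdeca
Stack-based adjacent duplicate removal:
  Read 'a': push. Stack: a
  Read 'b': push. Stack: ab
  Read 'e': push. Stack: abe
  Read 'b': push. Stack: abeb
  Read 'd': push. Stack: abebd
  Read 'b': push. Stack: abebdb
  Read 'd': push. Stack: abebdbd
  Read 'e': push. Stack: abebdbde
  Read 'c': push. Stack: abebdbdec
  Read 'a': push. Stack: abebdbdeca
Final stack: "abebdbdeca" (length 10)

10


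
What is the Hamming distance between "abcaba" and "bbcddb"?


Comparing "abcaba" and "bbcddb" position by position:
  Position 0: 'a' vs 'b' => differ
  Position 1: 'b' vs 'b' => same
  Position 2: 'c' vs 'c' => same
  Position 3: 'a' vs 'd' => differ
  Position 4: 'b' vs 'd' => differ
  Position 5: 'a' vs 'b' => differ
Total differences (Hamming distance): 4

4


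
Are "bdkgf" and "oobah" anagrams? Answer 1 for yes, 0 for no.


Strings: "bdkgf", "oobah"
Sorted first:  bdfgk
Sorted second: abhoo
Differ at position 0: 'b' vs 'a' => not anagrams

0


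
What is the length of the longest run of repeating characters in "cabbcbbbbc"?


Input: "cabbcbbbbc"
Scanning for longest run:
  Position 1 ('a'): new char, reset run to 1
  Position 2 ('b'): new char, reset run to 1
  Position 3 ('b'): continues run of 'b', length=2
  Position 4 ('c'): new char, reset run to 1
  Position 5 ('b'): new char, reset run to 1
  Position 6 ('b'): continues run of 'b', length=2
  Position 7 ('b'): continues run of 'b', length=3
  Position 8 ('b'): continues run of 'b', length=4
  Position 9 ('c'): new char, reset run to 1
Longest run: 'b' with length 4

4


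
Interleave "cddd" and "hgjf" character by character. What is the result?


Interleaving "cddd" and "hgjf":
  Position 0: 'c' from first, 'h' from second => "ch"
  Position 1: 'd' from first, 'g' from second => "dg"
  Position 2: 'd' from first, 'j' from second => "dj"
  Position 3: 'd' from first, 'f' from second => "df"
Result: chdgdjdf

chdgdjdf


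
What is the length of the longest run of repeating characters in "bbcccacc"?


Input: "bbcccacc"
Scanning for longest run:
  Position 1 ('b'): continues run of 'b', length=2
  Position 2 ('c'): new char, reset run to 1
  Position 3 ('c'): continues run of 'c', length=2
  Position 4 ('c'): continues run of 'c', length=3
  Position 5 ('a'): new char, reset run to 1
  Position 6 ('c'): new char, reset run to 1
  Position 7 ('c'): continues run of 'c', length=2
Longest run: 'c' with length 3

3


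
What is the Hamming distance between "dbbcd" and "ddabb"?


Comparing "dbbcd" and "ddabb" position by position:
  Position 0: 'd' vs 'd' => same
  Position 1: 'b' vs 'd' => differ
  Position 2: 'b' vs 'a' => differ
  Position 3: 'c' vs 'b' => differ
  Position 4: 'd' vs 'b' => differ
Total differences (Hamming distance): 4

4


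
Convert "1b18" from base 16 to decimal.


Input: "1b18" in base 16
Positional expansion:
  Digit '1' (value 1) x 16^3 = 4096
  Digit 'b' (value 11) x 16^2 = 2816
  Digit '1' (value 1) x 16^1 = 16
  Digit '8' (value 8) x 16^0 = 8
Sum = 6936

6936


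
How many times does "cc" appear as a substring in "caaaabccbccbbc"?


Searching for "cc" in "caaaabccbccbbc"
Scanning each position:
  Position 0: "ca" => no
  Position 1: "aa" => no
  Position 2: "aa" => no
  Position 3: "aa" => no
  Position 4: "ab" => no
  Position 5: "bc" => no
  Position 6: "cc" => MATCH
  Position 7: "cb" => no
  Position 8: "bc" => no
  Position 9: "cc" => MATCH
  Position 10: "cb" => no
  Position 11: "bb" => no
  Position 12: "bc" => no
Total occurrences: 2

2


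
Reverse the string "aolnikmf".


Input: aolnikmf
Reading characters right to left:
  Position 7: 'f'
  Position 6: 'm'
  Position 5: 'k'
  Position 4: 'i'
  Position 3: 'n'
  Position 2: 'l'
  Position 1: 'o'
  Position 0: 'a'
Reversed: fmkinloa

fmkinloa


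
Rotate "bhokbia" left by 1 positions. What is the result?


Input: "bhokbia", rotate left by 1
First 1 characters: "b"
Remaining characters: "hokbia"
Concatenate remaining + first: "hokbia" + "b" = "hokbiab"

hokbiab


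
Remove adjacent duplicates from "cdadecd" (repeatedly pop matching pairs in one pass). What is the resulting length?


Input: cdadecd
Stack-based adjacent duplicate removal:
  Read 'c': push. Stack: c
  Read 'd': push. Stack: cd
  Read 'a': push. Stack: cda
  Read 'd': push. Stack: cdad
  Read 'e': push. Stack: cdade
  Read 'c': push. Stack: cdadec
  Read 'd': push. Stack: cdadecd
Final stack: "cdadecd" (length 7)

7


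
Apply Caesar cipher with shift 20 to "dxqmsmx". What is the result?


Caesar cipher: shift "dxqmsmx" by 20
  'd' (pos 3) + 20 = pos 23 = 'x'
  'x' (pos 23) + 20 = pos 17 = 'r'
  'q' (pos 16) + 20 = pos 10 = 'k'
  'm' (pos 12) + 20 = pos 6 = 'g'
  's' (pos 18) + 20 = pos 12 = 'm'
  'm' (pos 12) + 20 = pos 6 = 'g'
  'x' (pos 23) + 20 = pos 17 = 'r'
Result: xrkgmgr

xrkgmgr


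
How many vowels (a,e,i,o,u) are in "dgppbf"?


Input: dgppbf
Checking each character:
  'd' at position 0: consonant
  'g' at position 1: consonant
  'p' at position 2: consonant
  'p' at position 3: consonant
  'b' at position 4: consonant
  'f' at position 5: consonant
Total vowels: 0

0


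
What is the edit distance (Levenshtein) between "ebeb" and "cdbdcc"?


Computing edit distance: "ebeb" -> "cdbdcc"
DP table:
           c    d    b    d    c    c
      0    1    2    3    4    5    6
  e   1    1    2    3    4    5    6
  b   2    2    2    2    3    4    5
  e   3    3    3    3    3    4    5
  b   4    4    4    3    4    4    5
Edit distance = dp[4][6] = 5

5


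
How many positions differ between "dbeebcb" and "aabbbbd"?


Comparing "dbeebcb" and "aabbbbd" position by position:
  Position 0: 'd' vs 'a' => DIFFER
  Position 1: 'b' vs 'a' => DIFFER
  Position 2: 'e' vs 'b' => DIFFER
  Position 3: 'e' vs 'b' => DIFFER
  Position 4: 'b' vs 'b' => same
  Position 5: 'c' vs 'b' => DIFFER
  Position 6: 'b' vs 'd' => DIFFER
Positions that differ: 6

6


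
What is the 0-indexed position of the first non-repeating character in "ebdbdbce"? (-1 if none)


Input: ebdbdbce
Character frequencies:
  'b': 3
  'c': 1
  'd': 2
  'e': 2
Scanning left to right for freq == 1:
  Position 0 ('e'): freq=2, skip
  Position 1 ('b'): freq=3, skip
  Position 2 ('d'): freq=2, skip
  Position 3 ('b'): freq=3, skip
  Position 4 ('d'): freq=2, skip
  Position 5 ('b'): freq=3, skip
  Position 6 ('c'): unique! => answer = 6

6


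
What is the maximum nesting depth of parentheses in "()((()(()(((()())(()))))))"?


Input: "()((()(()(((()())(()))))))"
Tracking depth:
  Position 0 '(': depth becomes 1
  Position 1 ')': depth becomes 0
  Position 2 '(': depth becomes 1
  Position 3 '(': depth becomes 2
  Position 4 '(': depth becomes 3
  Position 5 ')': depth becomes 2
  Position 6 '(': depth becomes 3
  Position 7 '(': depth becomes 4
  Position 8 ')': depth becomes 3
  Position 9 '(': depth becomes 4
  Position 10 '(': depth becomes 5
  Position 11 '(': depth becomes 6
  Position 12 '(': depth becomes 7
  Position 13 ')': depth becomes 6
  Position 14 '(': depth becomes 7
  Position 15 ')': depth becomes 6
  Position 16 ')': depth becomes 5
  Position 17 '(': depth becomes 6
  Position 18 '(': depth becomes 7
  Position 19 ')': depth becomes 6
  Position 20 ')': depth becomes 5
  Position 21 ')': depth becomes 4
  Position 22 ')': depth becomes 3
  Position 23 ')': depth becomes 2
  Position 24 ')': depth becomes 1
  Position 25 ')': depth becomes 0
Maximum depth reached: 7

7


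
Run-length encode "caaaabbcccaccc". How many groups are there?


Input: caaaabbcccaccc
Scanning for consecutive runs:
  Group 1: 'c' x 1 (positions 0-0)
  Group 2: 'a' x 4 (positions 1-4)
  Group 3: 'b' x 2 (positions 5-6)
  Group 4: 'c' x 3 (positions 7-9)
  Group 5: 'a' x 1 (positions 10-10)
  Group 6: 'c' x 3 (positions 11-13)
Total groups: 6

6


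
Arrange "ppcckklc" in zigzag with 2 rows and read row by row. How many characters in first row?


Zigzag "ppcckklc" into 2 rows:
Placing characters:
  'p' => row 0
  'p' => row 1
  'c' => row 0
  'c' => row 1
  'k' => row 0
  'k' => row 1
  'l' => row 0
  'c' => row 1
Rows:
  Row 0: "pckl"
  Row 1: "pckc"
First row length: 4

4


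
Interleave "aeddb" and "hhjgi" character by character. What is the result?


Interleaving "aeddb" and "hhjgi":
  Position 0: 'a' from first, 'h' from second => "ah"
  Position 1: 'e' from first, 'h' from second => "eh"
  Position 2: 'd' from first, 'j' from second => "dj"
  Position 3: 'd' from first, 'g' from second => "dg"
  Position 4: 'b' from first, 'i' from second => "bi"
Result: ahehdjdgbi

ahehdjdgbi


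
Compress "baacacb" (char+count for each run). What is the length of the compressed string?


Input: baacacb
Runs:
  'b' x 1 => "b1"
  'a' x 2 => "a2"
  'c' x 1 => "c1"
  'a' x 1 => "a1"
  'c' x 1 => "c1"
  'b' x 1 => "b1"
Compressed: "b1a2c1a1c1b1"
Compressed length: 12

12


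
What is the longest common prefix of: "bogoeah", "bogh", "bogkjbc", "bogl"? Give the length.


Words: bogoeah, bogh, bogkjbc, bogl
  Position 0: all 'b' => match
  Position 1: all 'o' => match
  Position 2: all 'g' => match
  Position 3: ('o', 'h', 'k', 'l') => mismatch, stop
LCP = "bog" (length 3)

3


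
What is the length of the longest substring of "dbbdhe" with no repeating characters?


Input: "dbbdhe"
Sliding window (track last position of each char):
  Position 0 ('d'): window [0,0] length 1 -- new best
  Position 1 ('b'): window [0,1] length 2 -- new best
  Position 2 ('b'): repeat (last at 1), move window start to 2
  Position 2 ('b'): window [2,2] length 1
  Position 3 ('d'): window [2,3] length 2
  Position 4 ('h'): window [2,4] length 3 -- new best
  Position 5 ('e'): window [2,5] length 4 -- new best
Longest substring with no repeats: "bdhe" with length 4

4


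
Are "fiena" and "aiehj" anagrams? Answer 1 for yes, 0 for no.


Strings: "fiena", "aiehj"
Sorted first:  aefin
Sorted second: aehij
Differ at position 2: 'f' vs 'h' => not anagrams

0


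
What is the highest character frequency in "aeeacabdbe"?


Input: aeeacabdbe
Character counts:
  'a': 3
  'b': 2
  'c': 1
  'd': 1
  'e': 3
Maximum frequency: 3

3


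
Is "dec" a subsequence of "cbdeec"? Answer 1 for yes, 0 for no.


Check if "dec" is a subsequence of "cbdeec"
Greedy scan:
  Position 0 ('c'): no match needed
  Position 1 ('b'): no match needed
  Position 2 ('d'): matches sub[0] = 'd'
  Position 3 ('e'): matches sub[1] = 'e'
  Position 4 ('e'): no match needed
  Position 5 ('c'): matches sub[2] = 'c'
All 3 characters matched => is a subsequence

1


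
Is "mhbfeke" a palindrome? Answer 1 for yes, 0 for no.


Input: mhbfeke
Reversed: ekefbhm
  Compare pos 0 ('m') with pos 6 ('e'): MISMATCH
  Compare pos 1 ('h') with pos 5 ('k'): MISMATCH
  Compare pos 2 ('b') with pos 4 ('e'): MISMATCH
Result: not a palindrome

0


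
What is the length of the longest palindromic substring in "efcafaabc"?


Input: "efcafaabc"
Checking substrings for palindromes:
  [3:6] "afa" (len 3) => palindrome
  [5:7] "aa" (len 2) => palindrome
Longest palindromic substring: "afa" with length 3

3


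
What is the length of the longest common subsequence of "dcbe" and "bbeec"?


LCS of "dcbe" and "bbeec"
DP table:
           b    b    e    e    c
      0    0    0    0    0    0
  d   0    0    0    0    0    0
  c   0    0    0    0    0    1
  b   0    1    1    1    1    1
  e   0    1    1    2    2    2
LCS length = dp[4][5] = 2

2


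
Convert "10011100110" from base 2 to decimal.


Input: "10011100110" in base 2
Positional expansion:
  Digit '1' (value 1) x 2^10 = 1024
  Digit '0' (value 0) x 2^9 = 0
  Digit '0' (value 0) x 2^8 = 0
  Digit '1' (value 1) x 2^7 = 128
  Digit '1' (value 1) x 2^6 = 64
  Digit '1' (value 1) x 2^5 = 32
  Digit '0' (value 0) x 2^4 = 0
  Digit '0' (value 0) x 2^3 = 0
  Digit '1' (value 1) x 2^2 = 4
  Digit '1' (value 1) x 2^1 = 2
  Digit '0' (value 0) x 2^0 = 0
Sum = 1254

1254


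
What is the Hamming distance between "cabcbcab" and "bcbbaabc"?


Comparing "cabcbcab" and "bcbbaabc" position by position:
  Position 0: 'c' vs 'b' => differ
  Position 1: 'a' vs 'c' => differ
  Position 2: 'b' vs 'b' => same
  Position 3: 'c' vs 'b' => differ
  Position 4: 'b' vs 'a' => differ
  Position 5: 'c' vs 'a' => differ
  Position 6: 'a' vs 'b' => differ
  Position 7: 'b' vs 'c' => differ
Total differences (Hamming distance): 7

7


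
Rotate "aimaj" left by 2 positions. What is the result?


Input: "aimaj", rotate left by 2
First 2 characters: "ai"
Remaining characters: "maj"
Concatenate remaining + first: "maj" + "ai" = "majai"

majai


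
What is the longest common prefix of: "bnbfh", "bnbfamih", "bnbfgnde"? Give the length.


Words: bnbfh, bnbfamih, bnbfgnde
  Position 0: all 'b' => match
  Position 1: all 'n' => match
  Position 2: all 'b' => match
  Position 3: all 'f' => match
  Position 4: ('h', 'a', 'g') => mismatch, stop
LCP = "bnbf" (length 4)

4


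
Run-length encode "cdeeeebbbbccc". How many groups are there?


Input: cdeeeebbbbccc
Scanning for consecutive runs:
  Group 1: 'c' x 1 (positions 0-0)
  Group 2: 'd' x 1 (positions 1-1)
  Group 3: 'e' x 4 (positions 2-5)
  Group 4: 'b' x 4 (positions 6-9)
  Group 5: 'c' x 3 (positions 10-12)
Total groups: 5

5


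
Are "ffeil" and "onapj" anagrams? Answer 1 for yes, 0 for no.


Strings: "ffeil", "onapj"
Sorted first:  effil
Sorted second: ajnop
Differ at position 0: 'e' vs 'a' => not anagrams

0


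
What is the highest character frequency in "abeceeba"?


Input: abeceeba
Character counts:
  'a': 2
  'b': 2
  'c': 1
  'e': 3
Maximum frequency: 3

3


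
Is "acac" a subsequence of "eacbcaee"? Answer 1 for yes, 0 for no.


Check if "acac" is a subsequence of "eacbcaee"
Greedy scan:
  Position 0 ('e'): no match needed
  Position 1 ('a'): matches sub[0] = 'a'
  Position 2 ('c'): matches sub[1] = 'c'
  Position 3 ('b'): no match needed
  Position 4 ('c'): no match needed
  Position 5 ('a'): matches sub[2] = 'a'
  Position 6 ('e'): no match needed
  Position 7 ('e'): no match needed
Only matched 3/4 characters => not a subsequence

0


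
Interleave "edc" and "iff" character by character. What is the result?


Interleaving "edc" and "iff":
  Position 0: 'e' from first, 'i' from second => "ei"
  Position 1: 'd' from first, 'f' from second => "df"
  Position 2: 'c' from first, 'f' from second => "cf"
Result: eidfcf

eidfcf


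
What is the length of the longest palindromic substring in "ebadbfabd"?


Input: "ebadbfabd"
Checking substrings for palindromes:
  No multi-char palindromic substrings found
Longest palindromic substring: "e" with length 1

1


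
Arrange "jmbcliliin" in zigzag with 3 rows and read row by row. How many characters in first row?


Zigzag "jmbcliliin" into 3 rows:
Placing characters:
  'j' => row 0
  'm' => row 1
  'b' => row 2
  'c' => row 1
  'l' => row 0
  'i' => row 1
  'l' => row 2
  'i' => row 1
  'i' => row 0
  'n' => row 1
Rows:
  Row 0: "jli"
  Row 1: "mciin"
  Row 2: "bl"
First row length: 3

3


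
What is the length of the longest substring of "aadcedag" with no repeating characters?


Input: "aadcedag"
Sliding window (track last position of each char):
  Position 0 ('a'): window [0,0] length 1 -- new best
  Position 1 ('a'): repeat (last at 0), move window start to 1
  Position 1 ('a'): window [1,1] length 1
  Position 2 ('d'): window [1,2] length 2 -- new best
  Position 3 ('c'): window [1,3] length 3 -- new best
  Position 4 ('e'): window [1,4] length 4 -- new best
  Position 5 ('d'): repeat (last at 2), move window start to 3
  Position 5 ('d'): window [3,5] length 3
  Position 6 ('a'): window [3,6] length 4
  Position 7 ('g'): window [3,7] length 5 -- new best
Longest substring with no repeats: "cedag" with length 5

5


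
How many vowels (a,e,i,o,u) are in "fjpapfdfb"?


Input: fjpapfdfb
Checking each character:
  'f' at position 0: consonant
  'j' at position 1: consonant
  'p' at position 2: consonant
  'a' at position 3: vowel (running total: 1)
  'p' at position 4: consonant
  'f' at position 5: consonant
  'd' at position 6: consonant
  'f' at position 7: consonant
  'b' at position 8: consonant
Total vowels: 1

1


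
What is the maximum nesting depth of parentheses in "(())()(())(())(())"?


Input: "(())()(())(())(())"
Tracking depth:
  Position 0 '(': depth becomes 1
  Position 1 '(': depth becomes 2
  Position 2 ')': depth becomes 1
  Position 3 ')': depth becomes 0
  Position 4 '(': depth becomes 1
  Position 5 ')': depth becomes 0
  Position 6 '(': depth becomes 1
  Position 7 '(': depth becomes 2
  Position 8 ')': depth becomes 1
  Position 9 ')': depth becomes 0
  Position 10 '(': depth becomes 1
  Position 11 '(': depth becomes 2
  Position 12 ')': depth becomes 1
  Position 13 ')': depth becomes 0
  Position 14 '(': depth becomes 1
  Position 15 '(': depth becomes 2
  Position 16 ')': depth becomes 1
  Position 17 ')': depth becomes 0
Maximum depth reached: 2

2


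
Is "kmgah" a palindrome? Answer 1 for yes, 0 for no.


Input: kmgah
Reversed: hagmk
  Compare pos 0 ('k') with pos 4 ('h'): MISMATCH
  Compare pos 1 ('m') with pos 3 ('a'): MISMATCH
Result: not a palindrome

0


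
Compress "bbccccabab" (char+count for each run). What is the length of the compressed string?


Input: bbccccabab
Runs:
  'b' x 2 => "b2"
  'c' x 4 => "c4"
  'a' x 1 => "a1"
  'b' x 1 => "b1"
  'a' x 1 => "a1"
  'b' x 1 => "b1"
Compressed: "b2c4a1b1a1b1"
Compressed length: 12

12


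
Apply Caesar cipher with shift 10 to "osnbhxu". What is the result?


Caesar cipher: shift "osnbhxu" by 10
  'o' (pos 14) + 10 = pos 24 = 'y'
  's' (pos 18) + 10 = pos 2 = 'c'
  'n' (pos 13) + 10 = pos 23 = 'x'
  'b' (pos 1) + 10 = pos 11 = 'l'
  'h' (pos 7) + 10 = pos 17 = 'r'
  'x' (pos 23) + 10 = pos 7 = 'h'
  'u' (pos 20) + 10 = pos 4 = 'e'
Result: ycxlrhe

ycxlrhe


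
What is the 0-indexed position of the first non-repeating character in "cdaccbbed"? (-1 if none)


Input: cdaccbbed
Character frequencies:
  'a': 1
  'b': 2
  'c': 3
  'd': 2
  'e': 1
Scanning left to right for freq == 1:
  Position 0 ('c'): freq=3, skip
  Position 1 ('d'): freq=2, skip
  Position 2 ('a'): unique! => answer = 2

2


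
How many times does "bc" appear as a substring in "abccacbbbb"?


Searching for "bc" in "abccacbbbb"
Scanning each position:
  Position 0: "ab" => no
  Position 1: "bc" => MATCH
  Position 2: "cc" => no
  Position 3: "ca" => no
  Position 4: "ac" => no
  Position 5: "cb" => no
  Position 6: "bb" => no
  Position 7: "bb" => no
  Position 8: "bb" => no
Total occurrences: 1

1


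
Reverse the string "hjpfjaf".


Input: hjpfjaf
Reading characters right to left:
  Position 6: 'f'
  Position 5: 'a'
  Position 4: 'j'
  Position 3: 'f'
  Position 2: 'p'
  Position 1: 'j'
  Position 0: 'h'
Reversed: fajfpjh

fajfpjh


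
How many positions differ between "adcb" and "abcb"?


Comparing "adcb" and "abcb" position by position:
  Position 0: 'a' vs 'a' => same
  Position 1: 'd' vs 'b' => DIFFER
  Position 2: 'c' vs 'c' => same
  Position 3: 'b' vs 'b' => same
Positions that differ: 1

1


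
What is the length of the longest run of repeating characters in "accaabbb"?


Input: "accaabbb"
Scanning for longest run:
  Position 1 ('c'): new char, reset run to 1
  Position 2 ('c'): continues run of 'c', length=2
  Position 3 ('a'): new char, reset run to 1
  Position 4 ('a'): continues run of 'a', length=2
  Position 5 ('b'): new char, reset run to 1
  Position 6 ('b'): continues run of 'b', length=2
  Position 7 ('b'): continues run of 'b', length=3
Longest run: 'b' with length 3

3


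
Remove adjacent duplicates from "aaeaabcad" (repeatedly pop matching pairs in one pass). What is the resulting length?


Input: aaeaabcad
Stack-based adjacent duplicate removal:
  Read 'a': push. Stack: a
  Read 'a': matches stack top 'a' => pop. Stack: (empty)
  Read 'e': push. Stack: e
  Read 'a': push. Stack: ea
  Read 'a': matches stack top 'a' => pop. Stack: e
  Read 'b': push. Stack: eb
  Read 'c': push. Stack: ebc
  Read 'a': push. Stack: ebca
  Read 'd': push. Stack: ebcad
Final stack: "ebcad" (length 5)

5


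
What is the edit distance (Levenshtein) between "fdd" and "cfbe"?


Computing edit distance: "fdd" -> "cfbe"
DP table:
           c    f    b    e
      0    1    2    3    4
  f   1    1    1    2    3
  d   2    2    2    2    3
  d   3    3    3    3    3
Edit distance = dp[3][4] = 3

3


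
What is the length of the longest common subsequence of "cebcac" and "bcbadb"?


LCS of "cebcac" and "bcbadb"
DP table:
           b    c    b    a    d    b
      0    0    0    0    0    0    0
  c   0    0    1    1    1    1    1
  e   0    0    1    1    1    1    1
  b   0    1    1    2    2    2    2
  c   0    1    2    2    2    2    2
  a   0    1    2    2    3    3    3
  c   0    1    2    2    3    3    3
LCS length = dp[6][6] = 3

3


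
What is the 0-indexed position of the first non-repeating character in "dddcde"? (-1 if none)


Input: dddcde
Character frequencies:
  'c': 1
  'd': 4
  'e': 1
Scanning left to right for freq == 1:
  Position 0 ('d'): freq=4, skip
  Position 1 ('d'): freq=4, skip
  Position 2 ('d'): freq=4, skip
  Position 3 ('c'): unique! => answer = 3

3


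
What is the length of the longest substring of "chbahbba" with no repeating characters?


Input: "chbahbba"
Sliding window (track last position of each char):
  Position 0 ('c'): window [0,0] length 1 -- new best
  Position 1 ('h'): window [0,1] length 2 -- new best
  Position 2 ('b'): window [0,2] length 3 -- new best
  Position 3 ('a'): window [0,3] length 4 -- new best
  Position 4 ('h'): repeat (last at 1), move window start to 2
  Position 4 ('h'): window [2,4] length 3
  Position 5 ('b'): repeat (last at 2), move window start to 3
  Position 5 ('b'): window [3,5] length 3
  Position 6 ('b'): repeat (last at 5), move window start to 6
  Position 6 ('b'): window [6,6] length 1
  Position 7 ('a'): window [6,7] length 2
Longest substring with no repeats: "chba" with length 4

4


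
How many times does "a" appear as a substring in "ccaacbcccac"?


Searching for "a" in "ccaacbcccac"
Scanning each position:
  Position 0: "c" => no
  Position 1: "c" => no
  Position 2: "a" => MATCH
  Position 3: "a" => MATCH
  Position 4: "c" => no
  Position 5: "b" => no
  Position 6: "c" => no
  Position 7: "c" => no
  Position 8: "c" => no
  Position 9: "a" => MATCH
  Position 10: "c" => no
Total occurrences: 3

3


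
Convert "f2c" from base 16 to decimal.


Input: "f2c" in base 16
Positional expansion:
  Digit 'f' (value 15) x 16^2 = 3840
  Digit '2' (value 2) x 16^1 = 32
  Digit 'c' (value 12) x 16^0 = 12
Sum = 3884

3884


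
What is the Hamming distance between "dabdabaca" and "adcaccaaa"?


Comparing "dabdabaca" and "adcaccaaa" position by position:
  Position 0: 'd' vs 'a' => differ
  Position 1: 'a' vs 'd' => differ
  Position 2: 'b' vs 'c' => differ
  Position 3: 'd' vs 'a' => differ
  Position 4: 'a' vs 'c' => differ
  Position 5: 'b' vs 'c' => differ
  Position 6: 'a' vs 'a' => same
  Position 7: 'c' vs 'a' => differ
  Position 8: 'a' vs 'a' => same
Total differences (Hamming distance): 7

7


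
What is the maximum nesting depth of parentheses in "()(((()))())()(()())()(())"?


Input: "()(((()))())()(()())()(())"
Tracking depth:
  Position 0 '(': depth becomes 1
  Position 1 ')': depth becomes 0
  Position 2 '(': depth becomes 1
  Position 3 '(': depth becomes 2
  Position 4 '(': depth becomes 3
  Position 5 '(': depth becomes 4
  Position 6 ')': depth becomes 3
  Position 7 ')': depth becomes 2
  Position 8 ')': depth becomes 1
  Position 9 '(': depth becomes 2
  Position 10 ')': depth becomes 1
  Position 11 ')': depth becomes 0
  Position 12 '(': depth becomes 1
  Position 13 ')': depth becomes 0
  Position 14 '(': depth becomes 1
  Position 15 '(': depth becomes 2
  Position 16 ')': depth becomes 1
  Position 17 '(': depth becomes 2
  Position 18 ')': depth becomes 1
  Position 19 ')': depth becomes 0
  Position 20 '(': depth becomes 1
  Position 21 ')': depth becomes 0
  Position 22 '(': depth becomes 1
  Position 23 '(': depth becomes 2
  Position 24 ')': depth becomes 1
  Position 25 ')': depth becomes 0
Maximum depth reached: 4

4


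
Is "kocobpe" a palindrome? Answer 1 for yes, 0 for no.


Input: kocobpe
Reversed: epbocok
  Compare pos 0 ('k') with pos 6 ('e'): MISMATCH
  Compare pos 1 ('o') with pos 5 ('p'): MISMATCH
  Compare pos 2 ('c') with pos 4 ('b'): MISMATCH
Result: not a palindrome

0


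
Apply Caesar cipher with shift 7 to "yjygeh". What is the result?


Caesar cipher: shift "yjygeh" by 7
  'y' (pos 24) + 7 = pos 5 = 'f'
  'j' (pos 9) + 7 = pos 16 = 'q'
  'y' (pos 24) + 7 = pos 5 = 'f'
  'g' (pos 6) + 7 = pos 13 = 'n'
  'e' (pos 4) + 7 = pos 11 = 'l'
  'h' (pos 7) + 7 = pos 14 = 'o'
Result: fqfnlo

fqfnlo


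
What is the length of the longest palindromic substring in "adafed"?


Input: "adafed"
Checking substrings for palindromes:
  [0:3] "ada" (len 3) => palindrome
Longest palindromic substring: "ada" with length 3

3


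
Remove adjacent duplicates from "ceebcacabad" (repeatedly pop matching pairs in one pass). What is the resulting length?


Input: ceebcacabad
Stack-based adjacent duplicate removal:
  Read 'c': push. Stack: c
  Read 'e': push. Stack: ce
  Read 'e': matches stack top 'e' => pop. Stack: c
  Read 'b': push. Stack: cb
  Read 'c': push. Stack: cbc
  Read 'a': push. Stack: cbca
  Read 'c': push. Stack: cbcac
  Read 'a': push. Stack: cbcaca
  Read 'b': push. Stack: cbcacab
  Read 'a': push. Stack: cbcacaba
  Read 'd': push. Stack: cbcacabad
Final stack: "cbcacabad" (length 9)

9


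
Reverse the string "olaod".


Input: olaod
Reading characters right to left:
  Position 4: 'd'
  Position 3: 'o'
  Position 2: 'a'
  Position 1: 'l'
  Position 0: 'o'
Reversed: doalo

doalo


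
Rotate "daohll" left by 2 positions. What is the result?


Input: "daohll", rotate left by 2
First 2 characters: "da"
Remaining characters: "ohll"
Concatenate remaining + first: "ohll" + "da" = "ohllda"

ohllda


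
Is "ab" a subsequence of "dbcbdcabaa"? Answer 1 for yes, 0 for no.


Check if "ab" is a subsequence of "dbcbdcabaa"
Greedy scan:
  Position 0 ('d'): no match needed
  Position 1 ('b'): no match needed
  Position 2 ('c'): no match needed
  Position 3 ('b'): no match needed
  Position 4 ('d'): no match needed
  Position 5 ('c'): no match needed
  Position 6 ('a'): matches sub[0] = 'a'
  Position 7 ('b'): matches sub[1] = 'b'
  Position 8 ('a'): no match needed
  Position 9 ('a'): no match needed
All 2 characters matched => is a subsequence

1


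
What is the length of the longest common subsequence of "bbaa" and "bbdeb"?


LCS of "bbaa" and "bbdeb"
DP table:
           b    b    d    e    b
      0    0    0    0    0    0
  b   0    1    1    1    1    1
  b   0    1    2    2    2    2
  a   0    1    2    2    2    2
  a   0    1    2    2    2    2
LCS length = dp[4][5] = 2

2


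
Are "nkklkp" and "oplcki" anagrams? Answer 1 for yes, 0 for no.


Strings: "nkklkp", "oplcki"
Sorted first:  kkklnp
Sorted second: ciklop
Differ at position 0: 'k' vs 'c' => not anagrams

0


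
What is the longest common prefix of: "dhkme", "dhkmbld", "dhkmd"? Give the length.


Words: dhkme, dhkmbld, dhkmd
  Position 0: all 'd' => match
  Position 1: all 'h' => match
  Position 2: all 'k' => match
  Position 3: all 'm' => match
  Position 4: ('e', 'b', 'd') => mismatch, stop
LCP = "dhkm" (length 4)

4


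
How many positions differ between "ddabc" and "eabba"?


Comparing "ddabc" and "eabba" position by position:
  Position 0: 'd' vs 'e' => DIFFER
  Position 1: 'd' vs 'a' => DIFFER
  Position 2: 'a' vs 'b' => DIFFER
  Position 3: 'b' vs 'b' => same
  Position 4: 'c' vs 'a' => DIFFER
Positions that differ: 4

4


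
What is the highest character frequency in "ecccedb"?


Input: ecccedb
Character counts:
  'b': 1
  'c': 3
  'd': 1
  'e': 2
Maximum frequency: 3

3


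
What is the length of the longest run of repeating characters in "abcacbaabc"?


Input: "abcacbaabc"
Scanning for longest run:
  Position 1 ('b'): new char, reset run to 1
  Position 2 ('c'): new char, reset run to 1
  Position 3 ('a'): new char, reset run to 1
  Position 4 ('c'): new char, reset run to 1
  Position 5 ('b'): new char, reset run to 1
  Position 6 ('a'): new char, reset run to 1
  Position 7 ('a'): continues run of 'a', length=2
  Position 8 ('b'): new char, reset run to 1
  Position 9 ('c'): new char, reset run to 1
Longest run: 'a' with length 2

2


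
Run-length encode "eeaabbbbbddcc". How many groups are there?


Input: eeaabbbbbddcc
Scanning for consecutive runs:
  Group 1: 'e' x 2 (positions 0-1)
  Group 2: 'a' x 2 (positions 2-3)
  Group 3: 'b' x 5 (positions 4-8)
  Group 4: 'd' x 2 (positions 9-10)
  Group 5: 'c' x 2 (positions 11-12)
Total groups: 5

5


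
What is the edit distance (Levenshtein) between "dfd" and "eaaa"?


Computing edit distance: "dfd" -> "eaaa"
DP table:
           e    a    a    a
      0    1    2    3    4
  d   1    1    2    3    4
  f   2    2    2    3    4
  d   3    3    3    3    4
Edit distance = dp[3][4] = 4

4


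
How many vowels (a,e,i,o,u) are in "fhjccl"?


Input: fhjccl
Checking each character:
  'f' at position 0: consonant
  'h' at position 1: consonant
  'j' at position 2: consonant
  'c' at position 3: consonant
  'c' at position 4: consonant
  'l' at position 5: consonant
Total vowels: 0

0


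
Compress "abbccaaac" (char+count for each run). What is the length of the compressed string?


Input: abbccaaac
Runs:
  'a' x 1 => "a1"
  'b' x 2 => "b2"
  'c' x 2 => "c2"
  'a' x 3 => "a3"
  'c' x 1 => "c1"
Compressed: "a1b2c2a3c1"
Compressed length: 10

10


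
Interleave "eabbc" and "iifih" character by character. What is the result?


Interleaving "eabbc" and "iifih":
  Position 0: 'e' from first, 'i' from second => "ei"
  Position 1: 'a' from first, 'i' from second => "ai"
  Position 2: 'b' from first, 'f' from second => "bf"
  Position 3: 'b' from first, 'i' from second => "bi"
  Position 4: 'c' from first, 'h' from second => "ch"
Result: eiaibfbich

eiaibfbich


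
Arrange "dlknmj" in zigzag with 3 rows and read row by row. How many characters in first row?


Zigzag "dlknmj" into 3 rows:
Placing characters:
  'd' => row 0
  'l' => row 1
  'k' => row 2
  'n' => row 1
  'm' => row 0
  'j' => row 1
Rows:
  Row 0: "dm"
  Row 1: "lnj"
  Row 2: "k"
First row length: 2

2


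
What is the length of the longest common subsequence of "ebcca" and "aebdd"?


LCS of "ebcca" and "aebdd"
DP table:
           a    e    b    d    d
      0    0    0    0    0    0
  e   0    0    1    1    1    1
  b   0    0    1    2    2    2
  c   0    0    1    2    2    2
  c   0    0    1    2    2    2
  a   0    1    1    2    2    2
LCS length = dp[5][5] = 2

2


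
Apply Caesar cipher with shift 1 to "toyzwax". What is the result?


Caesar cipher: shift "toyzwax" by 1
  't' (pos 19) + 1 = pos 20 = 'u'
  'o' (pos 14) + 1 = pos 15 = 'p'
  'y' (pos 24) + 1 = pos 25 = 'z'
  'z' (pos 25) + 1 = pos 0 = 'a'
  'w' (pos 22) + 1 = pos 23 = 'x'
  'a' (pos 0) + 1 = pos 1 = 'b'
  'x' (pos 23) + 1 = pos 24 = 'y'
Result: upzaxby

upzaxby


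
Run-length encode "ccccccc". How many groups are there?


Input: ccccccc
Scanning for consecutive runs:
  Group 1: 'c' x 7 (positions 0-6)
Total groups: 1

1


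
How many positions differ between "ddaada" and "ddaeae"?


Comparing "ddaada" and "ddaeae" position by position:
  Position 0: 'd' vs 'd' => same
  Position 1: 'd' vs 'd' => same
  Position 2: 'a' vs 'a' => same
  Position 3: 'a' vs 'e' => DIFFER
  Position 4: 'd' vs 'a' => DIFFER
  Position 5: 'a' vs 'e' => DIFFER
Positions that differ: 3

3


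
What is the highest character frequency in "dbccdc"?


Input: dbccdc
Character counts:
  'b': 1
  'c': 3
  'd': 2
Maximum frequency: 3

3


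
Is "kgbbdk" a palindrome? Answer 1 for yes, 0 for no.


Input: kgbbdk
Reversed: kdbbgk
  Compare pos 0 ('k') with pos 5 ('k'): match
  Compare pos 1 ('g') with pos 4 ('d'): MISMATCH
  Compare pos 2 ('b') with pos 3 ('b'): match
Result: not a palindrome

0


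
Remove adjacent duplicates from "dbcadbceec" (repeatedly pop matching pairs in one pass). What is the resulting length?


Input: dbcadbceec
Stack-based adjacent duplicate removal:
  Read 'd': push. Stack: d
  Read 'b': push. Stack: db
  Read 'c': push. Stack: dbc
  Read 'a': push. Stack: dbca
  Read 'd': push. Stack: dbcad
  Read 'b': push. Stack: dbcadb
  Read 'c': push. Stack: dbcadbc
  Read 'e': push. Stack: dbcadbce
  Read 'e': matches stack top 'e' => pop. Stack: dbcadbc
  Read 'c': matches stack top 'c' => pop. Stack: dbcadb
Final stack: "dbcadb" (length 6)

6


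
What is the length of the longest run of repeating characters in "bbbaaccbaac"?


Input: "bbbaaccbaac"
Scanning for longest run:
  Position 1 ('b'): continues run of 'b', length=2
  Position 2 ('b'): continues run of 'b', length=3
  Position 3 ('a'): new char, reset run to 1
  Position 4 ('a'): continues run of 'a', length=2
  Position 5 ('c'): new char, reset run to 1
  Position 6 ('c'): continues run of 'c', length=2
  Position 7 ('b'): new char, reset run to 1
  Position 8 ('a'): new char, reset run to 1
  Position 9 ('a'): continues run of 'a', length=2
  Position 10 ('c'): new char, reset run to 1
Longest run: 'b' with length 3

3


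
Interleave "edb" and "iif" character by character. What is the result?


Interleaving "edb" and "iif":
  Position 0: 'e' from first, 'i' from second => "ei"
  Position 1: 'd' from first, 'i' from second => "di"
  Position 2: 'b' from first, 'f' from second => "bf"
Result: eidibf

eidibf


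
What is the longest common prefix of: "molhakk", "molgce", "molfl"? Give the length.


Words: molhakk, molgce, molfl
  Position 0: all 'm' => match
  Position 1: all 'o' => match
  Position 2: all 'l' => match
  Position 3: ('h', 'g', 'f') => mismatch, stop
LCP = "mol" (length 3)

3


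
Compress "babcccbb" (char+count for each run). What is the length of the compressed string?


Input: babcccbb
Runs:
  'b' x 1 => "b1"
  'a' x 1 => "a1"
  'b' x 1 => "b1"
  'c' x 3 => "c3"
  'b' x 2 => "b2"
Compressed: "b1a1b1c3b2"
Compressed length: 10

10


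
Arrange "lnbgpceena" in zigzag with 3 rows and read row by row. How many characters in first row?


Zigzag "lnbgpceena" into 3 rows:
Placing characters:
  'l' => row 0
  'n' => row 1
  'b' => row 2
  'g' => row 1
  'p' => row 0
  'c' => row 1
  'e' => row 2
  'e' => row 1
  'n' => row 0
  'a' => row 1
Rows:
  Row 0: "lpn"
  Row 1: "ngcea"
  Row 2: "be"
First row length: 3

3


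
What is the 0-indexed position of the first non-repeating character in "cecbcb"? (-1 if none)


Input: cecbcb
Character frequencies:
  'b': 2
  'c': 3
  'e': 1
Scanning left to right for freq == 1:
  Position 0 ('c'): freq=3, skip
  Position 1 ('e'): unique! => answer = 1

1


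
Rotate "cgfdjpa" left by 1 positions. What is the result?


Input: "cgfdjpa", rotate left by 1
First 1 characters: "c"
Remaining characters: "gfdjpa"
Concatenate remaining + first: "gfdjpa" + "c" = "gfdjpac"

gfdjpac


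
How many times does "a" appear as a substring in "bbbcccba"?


Searching for "a" in "bbbcccba"
Scanning each position:
  Position 0: "b" => no
  Position 1: "b" => no
  Position 2: "b" => no
  Position 3: "c" => no
  Position 4: "c" => no
  Position 5: "c" => no
  Position 6: "b" => no
  Position 7: "a" => MATCH
Total occurrences: 1

1


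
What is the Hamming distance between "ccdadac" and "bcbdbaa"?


Comparing "ccdadac" and "bcbdbaa" position by position:
  Position 0: 'c' vs 'b' => differ
  Position 1: 'c' vs 'c' => same
  Position 2: 'd' vs 'b' => differ
  Position 3: 'a' vs 'd' => differ
  Position 4: 'd' vs 'b' => differ
  Position 5: 'a' vs 'a' => same
  Position 6: 'c' vs 'a' => differ
Total differences (Hamming distance): 5

5


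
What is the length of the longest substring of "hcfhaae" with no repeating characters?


Input: "hcfhaae"
Sliding window (track last position of each char):
  Position 0 ('h'): window [0,0] length 1 -- new best
  Position 1 ('c'): window [0,1] length 2 -- new best
  Position 2 ('f'): window [0,2] length 3 -- new best
  Position 3 ('h'): repeat (last at 0), move window start to 1
  Position 3 ('h'): window [1,3] length 3
  Position 4 ('a'): window [1,4] length 4 -- new best
  Position 5 ('a'): repeat (last at 4), move window start to 5
  Position 5 ('a'): window [5,5] length 1
  Position 6 ('e'): window [5,6] length 2
Longest substring with no repeats: "cfha" with length 4

4


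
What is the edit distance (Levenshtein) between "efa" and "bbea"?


Computing edit distance: "efa" -> "bbea"
DP table:
           b    b    e    a
      0    1    2    3    4
  e   1    1    2    2    3
  f   2    2    2    3    3
  a   3    3    3    3    3
Edit distance = dp[3][4] = 3

3


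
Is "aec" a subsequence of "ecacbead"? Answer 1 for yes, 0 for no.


Check if "aec" is a subsequence of "ecacbead"
Greedy scan:
  Position 0 ('e'): no match needed
  Position 1 ('c'): no match needed
  Position 2 ('a'): matches sub[0] = 'a'
  Position 3 ('c'): no match needed
  Position 4 ('b'): no match needed
  Position 5 ('e'): matches sub[1] = 'e'
  Position 6 ('a'): no match needed
  Position 7 ('d'): no match needed
Only matched 2/3 characters => not a subsequence

0


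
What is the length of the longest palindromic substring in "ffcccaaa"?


Input: "ffcccaaa"
Checking substrings for palindromes:
  [2:5] "ccc" (len 3) => palindrome
  [5:8] "aaa" (len 3) => palindrome
  [0:2] "ff" (len 2) => palindrome
  [2:4] "cc" (len 2) => palindrome
  [3:5] "cc" (len 2) => palindrome
  [5:7] "aa" (len 2) => palindrome
Longest palindromic substring: "ccc" with length 3

3


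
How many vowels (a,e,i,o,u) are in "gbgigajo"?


Input: gbgigajo
Checking each character:
  'g' at position 0: consonant
  'b' at position 1: consonant
  'g' at position 2: consonant
  'i' at position 3: vowel (running total: 1)
  'g' at position 4: consonant
  'a' at position 5: vowel (running total: 2)
  'j' at position 6: consonant
  'o' at position 7: vowel (running total: 3)
Total vowels: 3

3
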